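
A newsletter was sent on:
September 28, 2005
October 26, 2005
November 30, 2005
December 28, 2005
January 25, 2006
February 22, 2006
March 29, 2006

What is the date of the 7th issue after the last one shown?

All Wednesdays; the gaps (28, 35, 28, 28, 28, 35) vary with month length.
This is the last Wednesday of each month.
April 2006 ends with Wednesday April 26, 2006.
Last Wednesday of May 2006: May 31, 2006.
Last Wednesday of June 2006: June 28, 2006.
Last Wednesday of July 2006: July 26, 2006.
August 2006 ends with Wednesday August 30, 2006.
September 2006 ends with Wednesday September 27, 2006.
October 2006 ends with Wednesday October 25, 2006.

October 25, 2006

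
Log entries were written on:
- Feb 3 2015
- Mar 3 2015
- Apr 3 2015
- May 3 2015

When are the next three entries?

The day-of-month is always 3 (28, 31, 30 days between events).
So this recurs on the 3rd of each month.
June 2015: Jun 3 2015.
July 2015: Jul 3 2015.
August 2015: Aug 3 2015.

Jun 3 2015, Jul 3 2015, Aug 3 2015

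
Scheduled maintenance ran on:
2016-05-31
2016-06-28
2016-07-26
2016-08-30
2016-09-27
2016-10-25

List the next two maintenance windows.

2016-11-29, 2016-12-27

These are Tuesdays with 28, 28, 35, 28, 28-day gaps.
Each is the final Tuesday of its month — 2016-05-31 is past the 28th, so '4th Tuesday' doesn't fit.
Last Tuesday of November 2016: 2016-11-29.
December 2016 ends with Tuesday 2016-12-27.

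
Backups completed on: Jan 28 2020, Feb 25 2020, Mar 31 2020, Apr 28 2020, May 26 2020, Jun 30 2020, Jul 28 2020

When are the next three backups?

Aug 25 2020, Sep 29 2020, Oct 27 2020

These are Tuesdays with 28, 35, 28, 28, 35, 28-day gaps.
Each is the final Tuesday of its month — Mar 31 2020 is past the 28th, so '4th Tuesday' doesn't fit.
August 2020 ends with Tuesday Aug 25 2020.
Last Tuesday of September 2020: Sep 29 2020.
October 2020 ends with Tuesday Oct 27 2020.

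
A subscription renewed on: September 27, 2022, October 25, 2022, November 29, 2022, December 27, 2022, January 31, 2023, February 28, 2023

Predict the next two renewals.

March 28, 2023; April 25, 2023

These are Tuesdays with 28, 35, 28, 35, 28-day gaps.
Each is the final Tuesday of its month — November 29, 2022 is past the 28th, so '4th Tuesday' doesn't fit.
Last Tuesday of March 2023: March 28, 2023.
April 2023 ends with Tuesday April 25, 2023.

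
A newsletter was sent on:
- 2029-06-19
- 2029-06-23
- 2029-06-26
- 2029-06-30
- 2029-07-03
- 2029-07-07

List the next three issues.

2029-07-10, 2029-07-14, 2029-07-17

The gap pattern 4, 3, 4, 3, 4 repeats every 2 events.
These are the Tuesdays and Saturdays of each week.
The following Tuesday is 2029-07-10.
The following Saturday is 2029-07-14.
Next Tuesday: 2029-07-17.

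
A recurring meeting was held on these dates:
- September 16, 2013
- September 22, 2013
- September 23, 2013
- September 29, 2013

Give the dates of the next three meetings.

The gap pattern 6, 1, 6 repeats every 2 events.
These are the Mondays and Sundays of each week.
Next Monday: September 30, 2013.
Next Sunday: October 6, 2013.
Next Monday: October 7, 2013.

September 30, 2013; October 6, 2013; October 7, 2013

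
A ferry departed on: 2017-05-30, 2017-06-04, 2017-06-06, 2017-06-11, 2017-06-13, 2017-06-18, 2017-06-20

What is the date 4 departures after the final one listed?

The gap pattern 5, 2, 5, 2, 5, 2 repeats every 2 events.
These are the Tuesdays and Sundays of each week.
Next Sunday: 2017-06-25.
Next Tuesday: 2017-06-27.
Next Sunday: 2017-07-02.
Next Tuesday: 2017-07-04.

2017-07-04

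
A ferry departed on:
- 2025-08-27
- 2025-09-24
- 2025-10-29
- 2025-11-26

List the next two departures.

All Wednesdays; the gaps (28, 35, 28) vary with month length.
This is the last Wednesday of each month.
December 2025 ends with Wednesday 2025-12-31.
Last Wednesday of January 2026: 2026-01-28.

2025-12-31, 2026-01-28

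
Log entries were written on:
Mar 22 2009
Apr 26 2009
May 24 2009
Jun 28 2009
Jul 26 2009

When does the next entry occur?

Gaps: 35, 28, 35, 28 days — a mix of 28 and 35. Every date is a Sunday.
Each is the 4th Sunday of its month.
4th Sunday of August 2009: Aug 23 2009.

Aug 23 2009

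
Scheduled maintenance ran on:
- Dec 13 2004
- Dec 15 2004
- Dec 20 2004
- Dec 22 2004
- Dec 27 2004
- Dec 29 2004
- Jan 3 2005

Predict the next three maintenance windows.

Jan 5 2005, Jan 10 2005, Jan 12 2005

Gaps: 2, 5, 2, 5, 2, 5 days — not constant, but cyclic with period 2.
The events fall on every Monday and Wednesday.
The following Wednesday is Jan 5 2005.
Next Monday: Jan 10 2005.
Next Wednesday: Jan 12 2005.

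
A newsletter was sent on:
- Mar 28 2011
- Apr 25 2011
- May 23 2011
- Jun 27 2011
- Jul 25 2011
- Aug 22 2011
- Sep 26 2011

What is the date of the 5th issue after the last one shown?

Feb 27 2012

All dates are Mondays, 28, 28, 35, 28, 28, 35 days apart.
Specifically, the 4th Monday of each month.
4th Monday of October 2011: Oct 24 2011.
4th Monday of November 2011: Nov 28 2011.
4th Monday of December 2011: Dec 26 2011.
January 2012 — 4th Monday is Jan 23 2012.
February 2012 — 4th Monday is Feb 27 2012.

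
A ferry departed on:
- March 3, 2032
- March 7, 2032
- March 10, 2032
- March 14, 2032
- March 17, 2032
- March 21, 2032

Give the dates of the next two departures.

The gap pattern 4, 3, 4, 3, 4 repeats every 2 events.
These are the Wednesdays and Sundays of each week.
Next Wednesday: March 24, 2032.
Next Sunday: March 28, 2032.

March 24, 2032; March 28, 2032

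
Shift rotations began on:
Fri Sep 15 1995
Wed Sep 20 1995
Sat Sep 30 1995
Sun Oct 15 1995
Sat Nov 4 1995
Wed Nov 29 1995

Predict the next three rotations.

Fri Dec 29 1995, Fri Feb 2 1996, Wed Mar 13 1996

Intervals are 5, 10, 15, 20, 25 days — an arithmetic progression with common difference 5.
Next gap: 30 days. Wed Nov 29 1995 + 30 days = Fri Dec 29 1995.
Next gap: 35 days. Fri Dec 29 1995 + 35 days = Fri Feb 2 1996.
Next gap: 40 days. Fri Feb 2 1996 + 40 days = Wed Mar 13 1996.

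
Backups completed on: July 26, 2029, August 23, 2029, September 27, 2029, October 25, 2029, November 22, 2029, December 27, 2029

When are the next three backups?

Gaps: 28, 35, 28, 28, 35 days — a mix of 28 and 35. Every date is a Thursday.
Each is the 4th Thursday of its month.
4th Thursday of January 2030: January 24, 2030.
February 2030 — 4th Thursday is February 28, 2030.
4th Thursday of March 2030: March 28, 2030.

January 24, 2030; February 28, 2030; March 28, 2030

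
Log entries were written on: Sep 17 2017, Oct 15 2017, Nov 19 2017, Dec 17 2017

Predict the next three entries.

All dates are Sundays, 28, 35, 28 days apart.
Specifically, the 3rd Sunday of each month.
January 2018 — 3rd Sunday is Jan 21 2018.
February 2018 — 3rd Sunday is Feb 18 2018.
3rd Sunday of March 2018: Mar 18 2018.

Jan 21 2018, Feb 18 2018, Mar 18 2018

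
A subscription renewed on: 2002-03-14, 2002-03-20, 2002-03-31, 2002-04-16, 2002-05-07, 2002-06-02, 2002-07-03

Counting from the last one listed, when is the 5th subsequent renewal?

2003-02-18

The spacing grows by 5 each time: 6, 11, 16, 21, 26, 31 days.
Next gap: 36 days. 2002-07-03 + 36 days = 2002-08-08.
Next gap: 41 days. 2002-08-08 + 41 days = 2002-09-18.
Next gap: 46 days. 2002-09-18 + 46 days = 2002-11-03.
Next gap: 51 days. 2002-11-03 + 51 days = 2002-12-24.
Next gap: 56 days. 2002-12-24 + 56 days = 2003-02-18.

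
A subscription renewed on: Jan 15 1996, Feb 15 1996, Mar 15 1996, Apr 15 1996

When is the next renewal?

May 15 1996

Gaps: 31, 29, 31 days — not constant. Every event is on the 15th of the month.
Pattern: the 15th of each month.
Next: May 1996 → May 15 1996.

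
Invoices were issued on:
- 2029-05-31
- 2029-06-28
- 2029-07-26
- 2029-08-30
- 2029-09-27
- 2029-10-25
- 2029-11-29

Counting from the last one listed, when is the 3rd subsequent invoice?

2030-02-28

Every date is a Thursday; gaps 28, 28, 35, 28, 28, 35 days.
Each is the last Thursday of its month (at least one falls on the 29th or later, ruling out '4th Thursday').
December 2029 ends with Thursday 2029-12-27.
Last Thursday of January 2030: 2030-01-31.
February 2030 ends with Thursday 2030-02-28.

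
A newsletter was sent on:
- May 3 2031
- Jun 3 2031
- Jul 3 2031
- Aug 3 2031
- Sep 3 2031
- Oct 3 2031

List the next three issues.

Nov 3 2031, Dec 3 2031, Jan 3 2032

The day-of-month is always 3 (31, 30, 31, 31, 30 days between events).
So this recurs on the 3rd of each month.
November 2031: Nov 3 2031.
December 2031: Dec 3 2031.
January 2032: Jan 3 2032.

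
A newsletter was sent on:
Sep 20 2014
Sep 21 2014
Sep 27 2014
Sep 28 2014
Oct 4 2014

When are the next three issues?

The gap pattern 1, 6, 1, 6 repeats every 2 events.
These are the Saturdays and Sundays of each week.
Next Sunday: Oct 5 2014.
The following Saturday is Oct 11 2014.
Next Sunday: Oct 12 2014.

Oct 5 2014, Oct 11 2014, Oct 12 2014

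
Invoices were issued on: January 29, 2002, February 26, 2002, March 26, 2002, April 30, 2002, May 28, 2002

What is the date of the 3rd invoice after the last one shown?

August 27, 2002

All Tuesdays; the gaps (28, 28, 35, 28) vary with month length.
This is the last Tuesday of each month.
June 2002 ends with Tuesday June 25, 2002.
July 2002 ends with Tuesday July 30, 2002.
August 2002 ends with Tuesday August 27, 2002.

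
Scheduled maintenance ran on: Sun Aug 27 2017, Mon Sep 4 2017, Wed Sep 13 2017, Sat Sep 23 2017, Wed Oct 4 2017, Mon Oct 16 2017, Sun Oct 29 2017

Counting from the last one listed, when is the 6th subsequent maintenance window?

The spacing grows by 1 each time: 8, 9, 10, 11, 12, 13 days.
Next gap: 14 days. Sun Oct 29 2017 + 14 days = Sun Nov 12 2017.
Next gap: 15 days. Sun Nov 12 2017 + 15 days = Mon Nov 27 2017.
Next gap: 16 days. Mon Nov 27 2017 + 16 days = Wed Dec 13 2017.
Next gap: 17 days. Wed Dec 13 2017 + 17 days = Sat Dec 30 2017.
Next gap: 18 days. Sat Dec 30 2017 + 18 days = Wed Jan 17 2018.
Next gap: 19 days. Wed Jan 17 2018 + 19 days = Mon Feb 5 2018.

Mon Feb 5 2018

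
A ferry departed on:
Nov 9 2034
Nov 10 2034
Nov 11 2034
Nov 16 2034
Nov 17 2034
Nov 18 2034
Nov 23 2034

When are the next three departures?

Every event lands on a Thursday or Friday or Saturday (gaps cycle 1, 1, 5, 1, 1, 5).
So the schedule is: every Thursday, Friday and Saturday.
The following Friday is Nov 24 2034.
The following Saturday is Nov 25 2034.
Next Thursday: Nov 30 2034.

Nov 24 2034, Nov 25 2034, Nov 30 2034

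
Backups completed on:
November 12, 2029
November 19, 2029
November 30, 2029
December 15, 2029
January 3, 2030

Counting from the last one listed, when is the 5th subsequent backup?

June 7, 2030

Gaps: 7, 11, 15, 19 days — each gap is 4 larger than the previous one.
Next gap: 23 days. January 3, 2030 + 23 days = January 26, 2030.
Next gap: 27 days. January 26, 2030 + 27 days = February 22, 2030.
Next gap: 31 days. February 22, 2030 + 31 days = March 25, 2030.
Next gap: 35 days. March 25, 2030 + 35 days = April 29, 2030.
Next gap: 39 days. April 29, 2030 + 39 days = June 7, 2030.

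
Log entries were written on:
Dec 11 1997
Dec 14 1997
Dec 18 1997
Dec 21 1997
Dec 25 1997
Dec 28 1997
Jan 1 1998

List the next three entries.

Gaps: 3, 4, 3, 4, 3, 4 days — not constant, but cyclic with period 2.
The events fall on every Thursday and Sunday.
Next Sunday: Jan 4 1998.
Next Thursday: Jan 8 1998.
Next Sunday: Jan 11 1998.

Jan 4 1998, Jan 8 1998, Jan 11 1998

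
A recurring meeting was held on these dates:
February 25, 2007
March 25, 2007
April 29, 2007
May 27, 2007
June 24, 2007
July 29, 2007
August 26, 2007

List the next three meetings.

Every date is a Sunday; gaps 28, 35, 28, 28, 35, 28 days.
Each is the last Sunday of its month (at least one falls on the 29th or later, ruling out '4th Sunday').
September 2007 ends with Sunday September 30, 2007.
Last Sunday of October 2007: October 28, 2007.
Last Sunday of November 2007: November 25, 2007.

September 30, 2007; October 28, 2007; November 25, 2007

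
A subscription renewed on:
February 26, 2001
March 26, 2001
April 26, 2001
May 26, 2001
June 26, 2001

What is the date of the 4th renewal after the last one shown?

October 26, 2001

The day-of-month is always 26 (28, 31, 30, 31 days between events).
So this recurs on the 26th of each month.
Next: July 2001 → July 26, 2001.
Next: August 2001 → August 26, 2001.
Next: September 2001 → September 26, 2001.
Next: October 2001 → October 26, 2001.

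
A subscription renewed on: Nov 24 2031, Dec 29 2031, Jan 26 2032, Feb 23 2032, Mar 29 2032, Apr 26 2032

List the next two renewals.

Every date is a Monday; gaps 35, 28, 28, 35, 28 days.
Each is the last Monday of its month (at least one falls on the 29th or later, ruling out '4th Monday').
May 2032 ends with Monday May 31 2032.
June 2032 ends with Monday Jun 28 2032.

May 31 2032, Jun 28 2032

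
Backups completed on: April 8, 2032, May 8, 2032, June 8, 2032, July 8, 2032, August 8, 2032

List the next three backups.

September 8, 2032; October 8, 2032; November 8, 2032

The day-of-month is always 8 (30, 31, 30, 31 days between events).
So this recurs on the 8th of each month.
Next: September 2032 → September 8, 2032.
Next: October 2032 → October 8, 2032.
November 2032: November 8, 2032.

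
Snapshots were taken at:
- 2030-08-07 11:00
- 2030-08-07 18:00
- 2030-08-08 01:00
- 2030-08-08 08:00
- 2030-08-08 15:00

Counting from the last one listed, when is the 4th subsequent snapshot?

Gaps: 7, 7, 7, 7 hours — each event is 7 hours after the previous one.
2030-08-08 15:00 + 7 h = 2030-08-08 22:00.
2030-08-08 22:00 + 7 h = 2030-08-09 05:00.
2030-08-09 05:00 + 7 h = 2030-08-09 12:00.
2030-08-09 12:00 + 7 h = 2030-08-09 19:00.

2030-08-09 19:00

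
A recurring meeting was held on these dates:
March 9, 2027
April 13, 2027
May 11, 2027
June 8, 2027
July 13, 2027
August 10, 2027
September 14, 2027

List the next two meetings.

October 12, 2027; November 9, 2027

These are Tuesdays at 28- or 35-day spacing (35, 28, 28, 35, 28, 35).
The pattern: 2nd Tuesday of the month.
October 2027 — 2nd Tuesday is October 12, 2027.
2nd Tuesday of November 2027: November 9, 2027.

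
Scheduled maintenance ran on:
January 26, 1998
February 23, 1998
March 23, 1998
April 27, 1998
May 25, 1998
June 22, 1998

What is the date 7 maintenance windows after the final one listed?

January 25, 1999

These are Mondays at 28- or 35-day spacing (28, 28, 35, 28, 28).
The pattern: 4th Monday of the month.
July 1998 — 4th Monday is July 27, 1998.
4th Monday of August 1998: August 24, 1998.
September 1998 — 4th Monday is September 28, 1998.
4th Monday of October 1998: October 26, 1998.
4th Monday of November 1998: November 23, 1998.
4th Monday of December 1998: December 28, 1998.
January 1999 — 4th Monday is January 25, 1999.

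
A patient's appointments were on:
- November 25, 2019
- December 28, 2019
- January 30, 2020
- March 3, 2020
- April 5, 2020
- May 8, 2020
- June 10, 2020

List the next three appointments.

July 13, 2020; August 15, 2020; September 17, 2020

The spacing is 33, 33, 33, 33, 33, 33 days — always 33 days.
June 10, 2020 + 33 days = July 13, 2020.
July 13, 2020 + 33 days = August 15, 2020.
August 15, 2020 + 33 days = September 17, 2020.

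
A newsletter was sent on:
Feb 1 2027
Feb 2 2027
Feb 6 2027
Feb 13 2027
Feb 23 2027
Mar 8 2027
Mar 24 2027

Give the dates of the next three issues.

Gaps: 1, 4, 7, 10, 13, 16 days — each gap is 3 larger than the previous one.
Next gap: 19 days. Mar 24 2027 + 19 days = Apr 12 2027.
Next gap: 22 days. Apr 12 2027 + 22 days = May 4 2027.
Next gap: 25 days. May 4 2027 + 25 days = May 29 2027.

Apr 12 2027, May 4 2027, May 29 2027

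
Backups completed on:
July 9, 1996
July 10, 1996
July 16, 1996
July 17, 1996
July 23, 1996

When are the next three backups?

July 24, 1996; July 30, 1996; July 31, 1996

The gap pattern 1, 6, 1, 6 repeats every 2 events.
These are the Tuesdays and Wednesdays of each week.
The following Wednesday is July 24, 1996.
Next Tuesday: July 30, 1996.
Next Wednesday: July 31, 1996.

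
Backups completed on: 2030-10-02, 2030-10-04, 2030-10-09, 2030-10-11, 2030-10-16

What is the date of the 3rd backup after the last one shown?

2030-10-25

The gap pattern 2, 5, 2, 5 repeats every 2 events.
These are the Wednesdays and Fridays of each week.
The following Friday is 2030-10-18.
The following Wednesday is 2030-10-23.
Next Friday: 2030-10-25.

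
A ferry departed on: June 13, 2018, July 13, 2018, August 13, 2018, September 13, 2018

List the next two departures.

October 13, 2018; November 13, 2018

Gaps: 30, 31, 31 days — not constant. Every event is on the 13th of the month.
Pattern: the 13th of each month.
October 2018: October 13, 2018.
November 2018: November 13, 2018.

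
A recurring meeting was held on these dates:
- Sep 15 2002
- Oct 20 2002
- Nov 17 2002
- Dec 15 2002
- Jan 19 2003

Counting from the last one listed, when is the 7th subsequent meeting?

Aug 17 2003

Gaps: 35, 28, 28, 35 days — a mix of 28 and 35. Every date is a Sunday.
Each is the 3rd Sunday of its month.
3rd Sunday of February 2003: Feb 16 2003.
March 2003 — 3rd Sunday is Mar 16 2003.
3rd Sunday of April 2003: Apr 20 2003.
May 2003 — 3rd Sunday is May 18 2003.
3rd Sunday of June 2003: Jun 15 2003.
3rd Sunday of July 2003: Jul 20 2003.
August 2003 — 3rd Sunday is Aug 17 2003.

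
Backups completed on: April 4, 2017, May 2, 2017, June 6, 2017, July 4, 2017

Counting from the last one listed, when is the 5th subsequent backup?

These are Tuesdays at 28- or 35-day spacing (28, 35, 28).
The pattern: 1st Tuesday of the month.
1st Tuesday of August 2017: August 1, 2017.
September 2017 — 1st Tuesday is September 5, 2017.
October 2017 — 1st Tuesday is October 3, 2017.
November 2017 — 1st Tuesday is November 7, 2017.
December 2017 — 1st Tuesday is December 5, 2017.

December 5, 2017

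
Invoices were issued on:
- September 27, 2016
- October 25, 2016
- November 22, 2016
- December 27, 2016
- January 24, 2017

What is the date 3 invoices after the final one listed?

April 25, 2017

Gaps: 28, 28, 35, 28 days — a mix of 28 and 35. Every date is a Tuesday.
Each is the 4th Tuesday of its month.
February 2017 — 4th Tuesday is February 28, 2017.
March 2017 — 4th Tuesday is March 28, 2017.
4th Tuesday of April 2017: April 25, 2017.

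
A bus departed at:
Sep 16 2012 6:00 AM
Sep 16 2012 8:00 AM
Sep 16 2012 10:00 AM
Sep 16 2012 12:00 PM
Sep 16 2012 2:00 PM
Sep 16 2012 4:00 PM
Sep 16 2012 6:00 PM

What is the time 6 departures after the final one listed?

Sep 17 2012 6:00 AM

The interval is a steady 2 hours (2, 2, 2, 2, 2, 2).
Sep 16 2012 6:00 PM + 2 h = Sep 16 2012 8:00 PM.
Sep 16 2012 8:00 PM + 2 h = Sep 16 2012 10:00 PM.
Sep 16 2012 10:00 PM + 2 h = Sep 17 2012 12:00 AM.
Sep 17 2012 12:00 AM + 2 h = Sep 17 2012 2:00 AM.
Sep 17 2012 2:00 AM + 2 h = Sep 17 2012 4:00 AM.
Sep 17 2012 4:00 AM + 2 h = Sep 17 2012 6:00 AM.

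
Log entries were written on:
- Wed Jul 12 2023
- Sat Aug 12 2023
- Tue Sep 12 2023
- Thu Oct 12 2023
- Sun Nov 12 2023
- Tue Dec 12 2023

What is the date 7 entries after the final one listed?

Fri Jul 12 2024

Gaps: 31, 31, 30, 31, 30 days — not constant. Every event is on the 12th of the month.
Pattern: the 12th of each month.
January 2024: Fri Jan 12 2024.
Next: February 2024 → Mon Feb 12 2024.
Next: March 2024 → Tue Mar 12 2024.
April 2024: Fri Apr 12 2024.
May 2024: Sun May 12 2024.
Next: June 2024 → Wed Jun 12 2024.
Next: July 2024 → Fri Jul 12 2024.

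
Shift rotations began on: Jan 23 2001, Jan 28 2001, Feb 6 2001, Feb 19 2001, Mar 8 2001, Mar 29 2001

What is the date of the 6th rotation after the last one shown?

Intervals are 5, 9, 13, 17, 21 days — an arithmetic progression with common difference 4.
Next gap: 25 days. Mar 29 2001 + 25 days = Apr 23 2001.
Next gap: 29 days. Apr 23 2001 + 29 days = May 22 2001.
Next gap: 33 days. May 22 2001 + 33 days = Jun 24 2001.
Next gap: 37 days. Jun 24 2001 + 37 days = Jul 31 2001.
Next gap: 41 days. Jul 31 2001 + 41 days = Sep 10 2001.
Next gap: 45 days. Sep 10 2001 + 45 days = Oct 25 2001.

Oct 25 2001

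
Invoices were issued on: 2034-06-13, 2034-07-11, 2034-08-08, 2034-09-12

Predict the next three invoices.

These are Tuesdays at 28- or 35-day spacing (28, 28, 35).
The pattern: 2nd Tuesday of the month.
October 2034 — 2nd Tuesday is 2034-10-10.
2nd Tuesday of November 2034: 2034-11-14.
December 2034 — 2nd Tuesday is 2034-12-12.

2034-10-10, 2034-11-14, 2034-12-12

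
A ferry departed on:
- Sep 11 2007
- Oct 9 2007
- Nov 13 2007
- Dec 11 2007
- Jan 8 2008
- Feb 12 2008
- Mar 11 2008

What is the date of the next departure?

Apr 8 2008

These are Tuesdays at 28- or 35-day spacing (28, 35, 28, 28, 35, 28).
The pattern: 2nd Tuesday of the month.
April 2008 — 2nd Tuesday is Apr 8 2008.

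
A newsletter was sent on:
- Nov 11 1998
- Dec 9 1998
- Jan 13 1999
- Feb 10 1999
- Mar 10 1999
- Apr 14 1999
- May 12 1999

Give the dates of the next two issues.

Jun 9 1999, Jul 14 1999

These are Wednesdays at 28- or 35-day spacing (28, 35, 28, 28, 35, 28).
The pattern: 2nd Wednesday of the month.
June 1999 — 2nd Wednesday is Jun 9 1999.
2nd Wednesday of July 1999: Jul 14 1999.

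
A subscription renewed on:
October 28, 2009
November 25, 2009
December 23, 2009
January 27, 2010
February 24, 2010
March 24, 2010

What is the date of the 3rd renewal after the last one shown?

June 23, 2010

All dates are Wednesdays, 28, 28, 35, 28, 28 days apart.
Specifically, the 4th Wednesday of each month.
April 2010 — 4th Wednesday is April 28, 2010.
4th Wednesday of May 2010: May 26, 2010.
4th Wednesday of June 2010: June 23, 2010.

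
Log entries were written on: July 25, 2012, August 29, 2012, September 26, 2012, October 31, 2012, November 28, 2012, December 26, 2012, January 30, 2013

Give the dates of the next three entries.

February 27, 2013; March 27, 2013; April 24, 2013

These are Wednesdays with 35, 28, 35, 28, 28, 35-day gaps.
Each is the final Wednesday of its month — August 29, 2012 is past the 28th, so '4th Wednesday' doesn't fit.
Last Wednesday of February 2013: February 27, 2013.
Last Wednesday of March 2013: March 27, 2013.
April 2013 ends with Wednesday April 24, 2013.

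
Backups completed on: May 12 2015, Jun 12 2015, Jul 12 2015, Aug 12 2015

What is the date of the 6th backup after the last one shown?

Each date is the 12th; the gaps (31, 30, 31) track the month lengths.
The rule is the 12th of each month.
Next: September 2015 → Sep 12 2015.
October 2015: Oct 12 2015.
November 2015: Nov 12 2015.
December 2015: Dec 12 2015.
Next: January 2016 → Jan 12 2016.
Next: February 2016 → Feb 12 2016.

Feb 12 2016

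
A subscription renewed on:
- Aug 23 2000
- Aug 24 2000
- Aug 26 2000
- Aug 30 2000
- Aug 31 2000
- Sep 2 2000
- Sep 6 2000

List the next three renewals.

Gaps: 1, 2, 4, 1, 2, 4 days — not constant, but cyclic with period 3.
The events fall on every Wednesday, Thursday and Saturday.
Next Thursday: Sep 7 2000.
The following Saturday is Sep 9 2000.
The following Wednesday is Sep 13 2000.

Sep 7 2000, Sep 9 2000, Sep 13 2000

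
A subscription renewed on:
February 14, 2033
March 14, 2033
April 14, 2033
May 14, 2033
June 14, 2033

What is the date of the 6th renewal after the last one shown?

December 14, 2033

The day-of-month is always 14 (28, 31, 30, 31 days between events).
So this recurs on the 14th of each month.
Next: July 2033 → July 14, 2033.
August 2033: August 14, 2033.
Next: September 2033 → September 14, 2033.
October 2033: October 14, 2033.
Next: November 2033 → November 14, 2033.
Next: December 2033 → December 14, 2033.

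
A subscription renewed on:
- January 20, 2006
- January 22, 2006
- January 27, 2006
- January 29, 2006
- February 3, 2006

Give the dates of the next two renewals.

February 5, 2006; February 10, 2006

Every event lands on a Friday or Sunday (gaps cycle 2, 5, 2, 5).
So the schedule is: every Friday and Sunday.
The following Sunday is February 5, 2006.
Next Friday: February 10, 2006.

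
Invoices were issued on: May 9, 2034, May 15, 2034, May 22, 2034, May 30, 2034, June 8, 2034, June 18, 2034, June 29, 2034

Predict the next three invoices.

July 11, 2034; July 24, 2034; August 7, 2034

Gaps: 6, 7, 8, 9, 10, 11 days — each gap is 1 larger than the previous one.
Next gap: 12 days. June 29, 2034 + 12 days = July 11, 2034.
Next gap: 13 days. July 11, 2034 + 13 days = July 24, 2034.
Next gap: 14 days. July 24, 2034 + 14 days = August 7, 2034.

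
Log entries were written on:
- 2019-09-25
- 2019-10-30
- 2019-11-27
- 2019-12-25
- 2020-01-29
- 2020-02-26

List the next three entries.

These are Wednesdays with 35, 28, 28, 35, 28-day gaps.
Each is the final Wednesday of its month — 2019-10-30 is past the 28th, so '4th Wednesday' doesn't fit.
March 2020 ends with Wednesday 2020-03-25.
April 2020 ends with Wednesday 2020-04-29.
May 2020 ends with Wednesday 2020-05-27.

2020-03-25, 2020-04-29, 2020-05-27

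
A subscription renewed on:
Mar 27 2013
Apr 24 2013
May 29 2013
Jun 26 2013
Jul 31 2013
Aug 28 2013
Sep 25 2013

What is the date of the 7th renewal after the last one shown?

Apr 30 2014

Every date is a Wednesday; gaps 28, 35, 28, 35, 28, 28 days.
Each is the last Wednesday of its month (at least one falls on the 29th or later, ruling out '4th Wednesday').
Last Wednesday of October 2013: Oct 30 2013.
Last Wednesday of November 2013: Nov 27 2013.
December 2013 ends with Wednesday Dec 25 2013.
January 2014 ends with Wednesday Jan 29 2014.
Last Wednesday of February 2014: Feb 26 2014.
March 2014 ends with Wednesday Mar 26 2014.
Last Wednesday of April 2014: Apr 30 2014.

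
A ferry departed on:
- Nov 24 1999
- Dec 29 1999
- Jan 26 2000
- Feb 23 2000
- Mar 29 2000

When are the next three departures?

Every date is a Wednesday; gaps 35, 28, 28, 35 days.
Each is the last Wednesday of its month (at least one falls on the 29th or later, ruling out '4th Wednesday').
Last Wednesday of April 2000: Apr 26 2000.
May 2000 ends with Wednesday May 31 2000.
Last Wednesday of June 2000: Jun 28 2000.

Apr 26 2000, May 31 2000, Jun 28 2000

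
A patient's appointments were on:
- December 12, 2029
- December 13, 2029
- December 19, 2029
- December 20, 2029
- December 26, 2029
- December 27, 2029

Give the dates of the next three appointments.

Gaps: 1, 6, 1, 6, 1 days — not constant, but cyclic with period 2.
The events fall on every Wednesday and Thursday.
The following Wednesday is January 2, 2030.
The following Thursday is January 3, 2030.
Next Wednesday: January 9, 2030.

January 2, 2030; January 3, 2030; January 9, 2030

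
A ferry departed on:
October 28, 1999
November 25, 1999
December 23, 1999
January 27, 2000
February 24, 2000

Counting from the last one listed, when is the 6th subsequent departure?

All dates are Thursdays, 28, 28, 35, 28 days apart.
Specifically, the 4th Thursday of each month.
4th Thursday of March 2000: March 23, 2000.
April 2000 — 4th Thursday is April 27, 2000.
4th Thursday of May 2000: May 25, 2000.
4th Thursday of June 2000: June 22, 2000.
4th Thursday of July 2000: July 27, 2000.
4th Thursday of August 2000: August 24, 2000.

August 24, 2000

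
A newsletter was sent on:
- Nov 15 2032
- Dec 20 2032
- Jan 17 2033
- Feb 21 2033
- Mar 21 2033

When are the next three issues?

Apr 18 2033, May 16 2033, Jun 20 2033

These are Mondays at 28- or 35-day spacing (35, 28, 35, 28).
The pattern: 3rd Monday of the month.
April 2033 — 3rd Monday is Apr 18 2033.
3rd Monday of May 2033: May 16 2033.
3rd Monday of June 2033: Jun 20 2033.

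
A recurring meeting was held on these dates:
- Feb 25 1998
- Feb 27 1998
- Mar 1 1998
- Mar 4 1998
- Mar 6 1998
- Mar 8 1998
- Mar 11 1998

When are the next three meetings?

Mar 13 1998, Mar 15 1998, Mar 18 1998

The gap pattern 2, 2, 3, 2, 2, 3 repeats every 3 events.
These are the Wednesdays, Fridays and Sundays of each week.
The following Friday is Mar 13 1998.
The following Sunday is Mar 15 1998.
Next Wednesday: Mar 18 1998.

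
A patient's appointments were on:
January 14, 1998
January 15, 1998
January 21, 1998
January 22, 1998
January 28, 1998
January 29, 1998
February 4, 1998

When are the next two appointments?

Every event lands on a Wednesday or Thursday (gaps cycle 1, 6, 1, 6, 1, 6).
So the schedule is: every Wednesday and Thursday.
Next Thursday: February 5, 1998.
The following Wednesday is February 11, 1998.

February 5, 1998; February 11, 1998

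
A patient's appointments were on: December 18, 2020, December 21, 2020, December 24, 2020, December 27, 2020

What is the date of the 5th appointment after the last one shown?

The spacing is 3, 3, 3 days — always 3 days.
December 27, 2020 + 3 days = December 30, 2020.
December 30, 2020 + 3 days = January 2, 2021.
January 2, 2021 + 3 days = January 5, 2021.
January 5, 2021 + 3 days = January 8, 2021.
January 8, 2021 + 3 days = January 11, 2021.

January 11, 2021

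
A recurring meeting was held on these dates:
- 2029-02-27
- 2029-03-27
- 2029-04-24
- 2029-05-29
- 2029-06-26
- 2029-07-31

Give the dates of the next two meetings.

2029-08-28, 2029-09-25

All Tuesdays; the gaps (28, 28, 35, 28, 35) vary with month length.
This is the last Tuesday of each month.
August 2029 ends with Tuesday 2029-08-28.
September 2029 ends with Tuesday 2029-09-25.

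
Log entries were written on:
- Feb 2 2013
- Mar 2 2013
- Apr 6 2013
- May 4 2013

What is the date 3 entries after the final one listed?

Aug 3 2013

All dates are Saturdays, 28, 35, 28 days apart.
Specifically, the 1st Saturday of each month.
June 2013 — 1st Saturday is Jun 1 2013.
July 2013 — 1st Saturday is Jul 6 2013.
1st Saturday of August 2013: Aug 3 2013.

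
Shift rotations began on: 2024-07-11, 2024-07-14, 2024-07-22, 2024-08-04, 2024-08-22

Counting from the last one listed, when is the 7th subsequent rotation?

2025-05-15

Intervals are 3, 8, 13, 18 days — an arithmetic progression with common difference 5.
Next gap: 23 days. 2024-08-22 + 23 days = 2024-09-14.
Next gap: 28 days. 2024-09-14 + 28 days = 2024-10-12.
Next gap: 33 days. 2024-10-12 + 33 days = 2024-11-14.
Next gap: 38 days. 2024-11-14 + 38 days = 2024-12-22.
Next gap: 43 days. 2024-12-22 + 43 days = 2025-02-03.
Next gap: 48 days. 2025-02-03 + 48 days = 2025-03-23.
Next gap: 53 days. 2025-03-23 + 53 days = 2025-05-15.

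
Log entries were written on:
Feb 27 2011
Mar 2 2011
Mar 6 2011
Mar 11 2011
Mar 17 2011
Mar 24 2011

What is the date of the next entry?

Gaps: 3, 4, 5, 6, 7 days — each gap is 1 larger than the previous one.
Next gap: 8 days. Mar 24 2011 + 8 days = Apr 1 2011.

Apr 1 2011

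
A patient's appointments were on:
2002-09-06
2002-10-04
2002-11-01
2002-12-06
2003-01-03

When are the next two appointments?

These are Fridays at 28- or 35-day spacing (28, 28, 35, 28).
The pattern: 1st Friday of the month.
February 2003 — 1st Friday is 2003-02-07.
March 2003 — 1st Friday is 2003-03-07.

2003-02-07, 2003-03-07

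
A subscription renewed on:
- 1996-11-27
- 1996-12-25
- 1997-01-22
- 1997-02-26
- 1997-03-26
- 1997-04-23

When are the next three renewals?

1997-05-28, 1997-06-25, 1997-07-23

Gaps: 28, 28, 35, 28, 28 days — a mix of 28 and 35. Every date is a Wednesday.
Each is the 4th Wednesday of its month.
4th Wednesday of May 1997: 1997-05-28.
4th Wednesday of June 1997: 1997-06-25.
4th Wednesday of July 1997: 1997-07-23.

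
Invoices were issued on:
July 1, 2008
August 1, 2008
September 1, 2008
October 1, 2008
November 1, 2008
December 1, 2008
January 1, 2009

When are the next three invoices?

Gaps: 31, 31, 30, 31, 30, 31 days — not constant. Every event is on the 1st of the month.
Pattern: the 1st of each month.
Next: February 2009 → February 1, 2009.
Next: March 2009 → March 1, 2009.
Next: April 2009 → April 1, 2009.

February 1, 2009; March 1, 2009; April 1, 2009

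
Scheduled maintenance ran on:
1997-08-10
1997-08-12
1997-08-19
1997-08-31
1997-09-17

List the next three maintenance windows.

Intervals are 2, 7, 12, 17 days — an arithmetic progression with common difference 5.
Next gap: 22 days. 1997-09-17 + 22 days = 1997-10-09.
Next gap: 27 days. 1997-10-09 + 27 days = 1997-11-05.
Next gap: 32 days. 1997-11-05 + 32 days = 1997-12-07.

1997-10-09, 1997-11-05, 1997-12-07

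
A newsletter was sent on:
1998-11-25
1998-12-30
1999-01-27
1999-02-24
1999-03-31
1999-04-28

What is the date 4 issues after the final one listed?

Every date is a Wednesday; gaps 35, 28, 28, 35, 28 days.
Each is the last Wednesday of its month (at least one falls on the 29th or later, ruling out '4th Wednesday').
Last Wednesday of May 1999: 1999-05-26.
Last Wednesday of June 1999: 1999-06-30.
July 1999 ends with Wednesday 1999-07-28.
August 1999 ends with Wednesday 1999-08-25.

1999-08-25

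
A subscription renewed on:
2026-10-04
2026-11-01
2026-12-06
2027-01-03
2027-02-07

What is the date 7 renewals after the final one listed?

Gaps: 28, 35, 28, 35 days — a mix of 28 and 35. Every date is a Sunday.
Each is the 1st Sunday of its month.
March 2027 — 1st Sunday is 2027-03-07.
April 2027 — 1st Sunday is 2027-04-04.
May 2027 — 1st Sunday is 2027-05-02.
1st Sunday of June 2027: 2027-06-06.
1st Sunday of July 2027: 2027-07-04.
August 2027 — 1st Sunday is 2027-08-01.
September 2027 — 1st Sunday is 2027-09-05.

2027-09-05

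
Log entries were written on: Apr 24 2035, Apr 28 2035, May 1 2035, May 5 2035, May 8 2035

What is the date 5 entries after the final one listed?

Every event lands on a Tuesday or Saturday (gaps cycle 4, 3, 4, 3).
So the schedule is: every Tuesday and Saturday.
The following Saturday is May 12 2035.
The following Tuesday is May 15 2035.
Next Saturday: May 19 2035.
Next Tuesday: May 22 2035.
The following Saturday is May 26 2035.

May 26 2035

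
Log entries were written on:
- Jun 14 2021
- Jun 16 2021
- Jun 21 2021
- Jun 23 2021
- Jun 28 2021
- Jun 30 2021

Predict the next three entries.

Every event lands on a Monday or Wednesday (gaps cycle 2, 5, 2, 5, 2).
So the schedule is: every Monday and Wednesday.
The following Monday is Jul 5 2021.
Next Wednesday: Jul 7 2021.
Next Monday: Jul 12 2021.

Jul 5 2021, Jul 7 2021, Jul 12 2021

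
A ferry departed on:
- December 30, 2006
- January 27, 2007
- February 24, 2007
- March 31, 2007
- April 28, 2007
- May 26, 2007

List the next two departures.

June 30, 2007; July 28, 2007

All Saturdays; the gaps (28, 28, 35, 28, 28) vary with month length.
This is the last Saturday of each month.
Last Saturday of June 2007: June 30, 2007.
July 2007 ends with Saturday July 28, 2007.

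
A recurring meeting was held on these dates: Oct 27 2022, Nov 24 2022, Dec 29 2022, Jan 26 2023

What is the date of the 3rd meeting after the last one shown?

Apr 27 2023

These are Thursdays with 28, 35, 28-day gaps.
Each is the final Thursday of its month — Dec 29 2022 is past the 28th, so '4th Thursday' doesn't fit.
Last Thursday of February 2023: Feb 23 2023.
March 2023 ends with Thursday Mar 30 2023.
April 2023 ends with Thursday Apr 27 2023.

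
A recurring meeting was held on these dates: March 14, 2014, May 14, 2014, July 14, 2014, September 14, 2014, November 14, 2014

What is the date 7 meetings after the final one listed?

Each date is the 14th; the gaps (61, 61, 62, 61) track the month lengths.
The rule is the 14th of every 2 months.
Next: January 2015 → January 14, 2015.
March 2015: March 14, 2015.
Next: May 2015 → May 14, 2015.
July 2015: July 14, 2015.
Next: September 2015 → September 14, 2015.
November 2015: November 14, 2015.
January 2016: January 14, 2016.

January 14, 2016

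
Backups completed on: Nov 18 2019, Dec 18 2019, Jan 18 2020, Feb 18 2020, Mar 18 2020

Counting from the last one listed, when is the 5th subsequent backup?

Aug 18 2020

Each date is the 18th; the gaps (30, 31, 31, 29) track the month lengths.
The rule is the 18th of each month.
Next: April 2020 → Apr 18 2020.
Next: May 2020 → May 18 2020.
Next: June 2020 → Jun 18 2020.
Next: July 2020 → Jul 18 2020.
Next: August 2020 → Aug 18 2020.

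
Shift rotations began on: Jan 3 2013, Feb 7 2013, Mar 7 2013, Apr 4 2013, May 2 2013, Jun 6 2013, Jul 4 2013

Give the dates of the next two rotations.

These are Thursdays at 28- or 35-day spacing (35, 28, 28, 28, 35, 28).
The pattern: 1st Thursday of the month.
1st Thursday of August 2013: Aug 1 2013.
September 2013 — 1st Thursday is Sep 5 2013.

Aug 1 2013, Sep 5 2013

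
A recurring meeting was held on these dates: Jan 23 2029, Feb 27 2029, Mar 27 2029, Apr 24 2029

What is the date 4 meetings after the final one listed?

These are Tuesdays at 28- or 35-day spacing (35, 28, 28).
The pattern: 4th Tuesday of the month.
May 2029 — 4th Tuesday is May 22 2029.
4th Tuesday of June 2029: Jun 26 2029.
July 2029 — 4th Tuesday is Jul 24 2029.
4th Tuesday of August 2029: Aug 28 2029.

Aug 28 2029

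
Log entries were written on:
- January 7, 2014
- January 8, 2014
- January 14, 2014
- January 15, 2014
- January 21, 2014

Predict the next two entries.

January 22, 2014; January 28, 2014

The gap pattern 1, 6, 1, 6 repeats every 2 events.
These are the Tuesdays and Wednesdays of each week.
Next Wednesday: January 22, 2014.
Next Tuesday: January 28, 2014.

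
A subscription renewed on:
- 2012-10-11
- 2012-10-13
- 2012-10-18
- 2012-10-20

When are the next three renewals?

The gap pattern 2, 5, 2 repeats every 2 events.
These are the Thursdays and Saturdays of each week.
Next Thursday: 2012-10-25.
Next Saturday: 2012-10-27.
The following Thursday is 2012-11-01.

2012-10-25, 2012-10-27, 2012-11-01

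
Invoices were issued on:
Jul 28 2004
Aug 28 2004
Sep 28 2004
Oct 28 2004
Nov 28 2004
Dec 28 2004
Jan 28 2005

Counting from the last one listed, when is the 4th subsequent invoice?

May 28 2005

The day-of-month is always 28 (31, 31, 30, 31, 30, 31 days between events).
So this recurs on the 28th of each month.
February 2005: Feb 28 2005.
March 2005: Mar 28 2005.
April 2005: Apr 28 2005.
Next: May 2005 → May 28 2005.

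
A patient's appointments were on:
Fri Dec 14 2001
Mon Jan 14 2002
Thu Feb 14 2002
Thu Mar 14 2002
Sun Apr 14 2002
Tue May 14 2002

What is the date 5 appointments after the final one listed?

The day-of-month is always 14 (31, 31, 28, 31, 30 days between events).
So this recurs on the 14th of each month.
June 2002: Fri Jun 14 2002.
July 2002: Sun Jul 14 2002.
August 2002: Wed Aug 14 2002.
September 2002: Sat Sep 14 2002.
Next: October 2002 → Mon Oct 14 2002.

Mon Oct 14 2002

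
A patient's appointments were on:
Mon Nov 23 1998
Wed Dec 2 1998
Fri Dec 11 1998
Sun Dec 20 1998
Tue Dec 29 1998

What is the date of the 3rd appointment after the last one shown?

Mon Jan 25 1999

The spacing is 9, 9, 9, 9 days — always 9 days.
Tue Dec 29 1998 + 9 days = Thu Jan 7 1999.
Thu Jan 7 1999 + 9 days = Sat Jan 16 1999.
Sat Jan 16 1999 + 9 days = Mon Jan 25 1999.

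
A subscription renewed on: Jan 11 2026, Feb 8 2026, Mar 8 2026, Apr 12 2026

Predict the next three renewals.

May 10 2026, Jun 14 2026, Jul 12 2026

These are Sundays at 28- or 35-day spacing (28, 28, 35).
The pattern: 2nd Sunday of the month.
2nd Sunday of May 2026: May 10 2026.
June 2026 — 2nd Sunday is Jun 14 2026.
July 2026 — 2nd Sunday is Jul 12 2026.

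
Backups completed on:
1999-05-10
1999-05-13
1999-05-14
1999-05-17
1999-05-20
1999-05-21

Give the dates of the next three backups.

1999-05-24, 1999-05-27, 1999-05-28

The gap pattern 3, 1, 3, 3, 1 repeats every 3 events.
These are the Mondays, Thursdays and Fridays of each week.
The following Monday is 1999-05-24.
Next Thursday: 1999-05-27.
The following Friday is 1999-05-28.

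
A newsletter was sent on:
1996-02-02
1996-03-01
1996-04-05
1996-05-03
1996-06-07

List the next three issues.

1996-07-05, 1996-08-02, 1996-09-06

These are Fridays at 28- or 35-day spacing (28, 35, 28, 35).
The pattern: 1st Friday of the month.
July 1996 — 1st Friday is 1996-07-05.
August 1996 — 1st Friday is 1996-08-02.
1st Friday of September 1996: 1996-09-06.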